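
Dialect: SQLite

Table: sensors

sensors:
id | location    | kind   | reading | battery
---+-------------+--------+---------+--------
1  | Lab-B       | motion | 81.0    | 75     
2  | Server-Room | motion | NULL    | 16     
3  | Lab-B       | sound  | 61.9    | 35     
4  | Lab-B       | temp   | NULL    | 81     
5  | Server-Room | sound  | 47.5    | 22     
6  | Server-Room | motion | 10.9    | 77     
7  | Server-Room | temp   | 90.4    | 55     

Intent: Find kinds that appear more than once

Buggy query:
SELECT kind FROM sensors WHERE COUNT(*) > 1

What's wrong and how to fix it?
Bug: COUNT(*) is an aggregate and cannot be used in WHERE

Fix: GROUP BY kind, then filter groups with HAVING COUNT(*) > 1

Corrected query:
SELECT kind FROM sensors GROUP BY kind HAVING COUNT(*) > 1

Result:
kind  
------
motion
sound 
temp  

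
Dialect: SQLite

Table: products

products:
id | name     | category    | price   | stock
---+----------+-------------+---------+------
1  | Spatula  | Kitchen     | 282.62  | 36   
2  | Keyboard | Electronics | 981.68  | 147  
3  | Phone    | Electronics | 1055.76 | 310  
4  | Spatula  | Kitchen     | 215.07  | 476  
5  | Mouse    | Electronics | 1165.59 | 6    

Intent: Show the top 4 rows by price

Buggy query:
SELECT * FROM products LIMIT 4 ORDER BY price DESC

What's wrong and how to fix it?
Bug: ORDER BY cannot follow LIMIT; LIMIT is the final clause

Fix: Swap the clauses: ORDER BY first, then LIMIT

Corrected query:
SELECT * FROM products ORDER BY price DESC LIMIT 4

Result:
id | name     | category    | price   | stock
---+----------+-------------+---------+------
5  | Mouse    | Electronics | 1165.59 | 6    
3  | Phone    | Electronics | 1055.76 | 310  
2  | Keyboard | Electronics | 981.68  | 147  
1  | Spatula  | Kitchen     | 282.62  | 36   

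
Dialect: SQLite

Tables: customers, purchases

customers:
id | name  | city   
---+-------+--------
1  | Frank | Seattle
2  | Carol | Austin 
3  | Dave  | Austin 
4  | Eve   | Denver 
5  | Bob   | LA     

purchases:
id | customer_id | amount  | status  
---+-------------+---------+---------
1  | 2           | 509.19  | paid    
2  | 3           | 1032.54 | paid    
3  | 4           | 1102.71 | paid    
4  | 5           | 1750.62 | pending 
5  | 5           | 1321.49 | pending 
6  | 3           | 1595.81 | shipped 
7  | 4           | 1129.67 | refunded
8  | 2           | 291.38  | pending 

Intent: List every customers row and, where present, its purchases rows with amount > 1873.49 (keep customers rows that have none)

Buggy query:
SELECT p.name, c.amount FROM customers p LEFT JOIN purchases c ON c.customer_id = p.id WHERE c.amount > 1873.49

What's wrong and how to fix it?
Bug: Filtering c.amount in WHERE discards the NULL rows produced by LEFT JOIN, turning it into an inner join

Fix: Move the right-table condition into the ON clause so unmatched parents are kept

Corrected query:
SELECT p.name, c.amount FROM customers p LEFT JOIN purchases c ON c.customer_id = p.id AND c.amount > 1873.49

Result:
name  | amount
------+-------
Frank | NULL  
Carol | NULL  
Dave  | NULL  
Eve   | NULL  
Bob   | NULL  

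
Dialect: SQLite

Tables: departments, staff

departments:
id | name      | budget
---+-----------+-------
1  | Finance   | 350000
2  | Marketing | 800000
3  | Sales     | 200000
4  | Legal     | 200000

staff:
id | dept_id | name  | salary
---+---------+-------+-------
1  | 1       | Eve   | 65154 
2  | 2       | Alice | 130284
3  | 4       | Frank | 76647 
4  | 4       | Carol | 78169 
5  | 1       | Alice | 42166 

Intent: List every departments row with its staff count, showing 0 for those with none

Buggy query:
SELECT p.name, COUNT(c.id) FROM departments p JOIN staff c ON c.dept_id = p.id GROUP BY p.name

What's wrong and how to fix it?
Bug: INNER JOIN drops departments rows that have no matching staff rows

Fix: Use LEFT JOIN so parents without children still appear (COUNT(c.id) gives 0)

Corrected query:
SELECT p.name, COUNT(c.id) FROM departments p LEFT JOIN staff c ON c.dept_id = p.id GROUP BY p.name

Result:
name      | COUNT(c.id)
----------+------------
Finance   | 2          
Legal     | 2          
Marketing | 1          
Sales     | 0          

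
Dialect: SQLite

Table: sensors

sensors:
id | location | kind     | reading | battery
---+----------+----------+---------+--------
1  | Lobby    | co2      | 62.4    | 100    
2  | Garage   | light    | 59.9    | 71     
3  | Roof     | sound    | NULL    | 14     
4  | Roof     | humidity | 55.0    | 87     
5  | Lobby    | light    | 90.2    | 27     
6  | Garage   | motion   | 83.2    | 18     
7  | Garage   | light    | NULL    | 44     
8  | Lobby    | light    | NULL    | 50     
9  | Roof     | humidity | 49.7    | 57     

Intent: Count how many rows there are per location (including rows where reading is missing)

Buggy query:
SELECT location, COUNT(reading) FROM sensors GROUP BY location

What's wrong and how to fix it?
Bug: COUNT(reading) skips NULLs, so groups with missing reading are undercounted

Fix: Use COUNT(*) to count all rows regardless of NULL

Corrected query:
SELECT location, COUNT(*) FROM sensors GROUP BY location

Result:
location | COUNT(*)
---------+---------
Garage   | 3       
Lobby    | 3       
Roof     | 3       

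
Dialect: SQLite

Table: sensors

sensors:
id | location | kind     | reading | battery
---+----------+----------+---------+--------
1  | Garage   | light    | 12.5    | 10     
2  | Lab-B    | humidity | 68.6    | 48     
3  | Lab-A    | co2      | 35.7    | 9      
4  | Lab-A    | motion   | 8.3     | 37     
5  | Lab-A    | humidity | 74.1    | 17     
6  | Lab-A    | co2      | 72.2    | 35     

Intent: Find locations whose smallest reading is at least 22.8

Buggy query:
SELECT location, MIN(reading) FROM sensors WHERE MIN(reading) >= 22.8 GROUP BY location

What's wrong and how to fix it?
Bug: MIN() in WHERE is a misuse of aggregate

Fix: Use HAVING for the per-group MIN condition

Corrected query:
SELECT location, MIN(reading) FROM sensors GROUP BY location HAVING MIN(reading) >= 22.8

Result:
location | MIN(reading)
---------+-------------
Lab-B    | 68.6        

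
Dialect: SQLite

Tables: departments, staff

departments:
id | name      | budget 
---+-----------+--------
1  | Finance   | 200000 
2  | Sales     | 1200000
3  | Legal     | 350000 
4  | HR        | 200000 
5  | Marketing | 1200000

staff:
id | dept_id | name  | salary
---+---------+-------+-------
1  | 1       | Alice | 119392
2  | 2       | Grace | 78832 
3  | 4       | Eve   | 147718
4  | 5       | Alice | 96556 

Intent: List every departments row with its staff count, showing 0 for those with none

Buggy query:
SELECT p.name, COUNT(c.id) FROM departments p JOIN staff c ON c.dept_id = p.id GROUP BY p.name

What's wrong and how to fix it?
Bug: An inner join excludes parents with zero children

Fix: Use LEFT JOIN so parents without children still appear (COUNT(c.id) gives 0)

Corrected query:
SELECT p.name, COUNT(c.id) FROM departments p LEFT JOIN staff c ON c.dept_id = p.id GROUP BY p.name

Result:
name      | COUNT(c.id)
----------+------------
Finance   | 1          
HR        | 1          
Legal     | 0          
Marketing | 1          
Sales     | 1          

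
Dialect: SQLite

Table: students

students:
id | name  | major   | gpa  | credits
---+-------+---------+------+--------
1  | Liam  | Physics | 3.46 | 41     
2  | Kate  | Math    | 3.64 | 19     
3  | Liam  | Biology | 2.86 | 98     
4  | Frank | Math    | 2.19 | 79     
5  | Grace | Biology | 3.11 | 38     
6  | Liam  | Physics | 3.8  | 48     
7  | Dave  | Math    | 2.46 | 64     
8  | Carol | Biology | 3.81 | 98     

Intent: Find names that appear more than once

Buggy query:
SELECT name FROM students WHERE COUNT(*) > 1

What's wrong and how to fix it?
Bug: COUNT(*) is an aggregate and cannot be used in WHERE

Fix: Group first, then use HAVING for the count condition

Corrected query:
SELECT name FROM students GROUP BY name HAVING COUNT(*) > 1

Result:
name
----
Liam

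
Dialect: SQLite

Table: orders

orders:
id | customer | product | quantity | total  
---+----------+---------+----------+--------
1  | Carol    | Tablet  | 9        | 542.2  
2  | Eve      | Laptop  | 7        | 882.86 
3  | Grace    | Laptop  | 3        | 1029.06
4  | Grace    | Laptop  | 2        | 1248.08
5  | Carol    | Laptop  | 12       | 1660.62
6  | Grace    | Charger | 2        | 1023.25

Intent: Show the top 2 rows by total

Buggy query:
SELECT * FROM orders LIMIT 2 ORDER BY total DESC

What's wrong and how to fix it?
Bug: ORDER BY cannot follow LIMIT; LIMIT is the final clause

Fix: Sort with ORDER BY, then apply LIMIT

Corrected query:
SELECT * FROM orders ORDER BY total DESC LIMIT 2

Result:
id | customer | product | quantity | total  
---+----------+---------+----------+--------
5  | Carol    | Laptop  | 12       | 1660.62
4  | Grace    | Laptop  | 2        | 1248.08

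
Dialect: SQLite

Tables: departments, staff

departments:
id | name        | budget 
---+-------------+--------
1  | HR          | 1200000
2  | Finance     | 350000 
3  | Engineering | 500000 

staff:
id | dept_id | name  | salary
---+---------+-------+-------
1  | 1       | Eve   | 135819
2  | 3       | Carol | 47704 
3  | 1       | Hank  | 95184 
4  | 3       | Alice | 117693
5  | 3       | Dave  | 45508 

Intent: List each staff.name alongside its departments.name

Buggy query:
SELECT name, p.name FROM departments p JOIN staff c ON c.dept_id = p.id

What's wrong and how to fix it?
Bug: 'name' exists in both joined tables, so the database can't tell which one is meant

Fix: Prefix ambiguous columns with the table alias

Corrected query:
SELECT c.name, p.name FROM departments p JOIN staff c ON c.dept_id = p.id

Result:
name  | name       
------+------------
Eve   | HR         
Carol | Engineering
Hank  | HR         
Alice | Engineering
Dave  | Engineering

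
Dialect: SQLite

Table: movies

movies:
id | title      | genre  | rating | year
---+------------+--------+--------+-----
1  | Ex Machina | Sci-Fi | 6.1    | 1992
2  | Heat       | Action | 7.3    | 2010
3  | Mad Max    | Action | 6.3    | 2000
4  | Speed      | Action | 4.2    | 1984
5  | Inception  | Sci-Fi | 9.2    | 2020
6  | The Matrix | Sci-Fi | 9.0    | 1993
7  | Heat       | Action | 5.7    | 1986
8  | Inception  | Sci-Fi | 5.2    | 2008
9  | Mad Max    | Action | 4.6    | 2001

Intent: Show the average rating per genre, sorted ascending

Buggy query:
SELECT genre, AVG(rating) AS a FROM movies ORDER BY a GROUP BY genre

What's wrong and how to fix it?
Bug: GROUP BY must precede ORDER BY

Fix: Reorder: SELECT … FROM … GROUP BY … ORDER BY …

Corrected query:
SELECT genre, AVG(rating) AS a FROM movies GROUP BY genre ORDER BY a

Result:
genre  | a    
-------+------
Action | 5.62 
Sci-Fi | 7.375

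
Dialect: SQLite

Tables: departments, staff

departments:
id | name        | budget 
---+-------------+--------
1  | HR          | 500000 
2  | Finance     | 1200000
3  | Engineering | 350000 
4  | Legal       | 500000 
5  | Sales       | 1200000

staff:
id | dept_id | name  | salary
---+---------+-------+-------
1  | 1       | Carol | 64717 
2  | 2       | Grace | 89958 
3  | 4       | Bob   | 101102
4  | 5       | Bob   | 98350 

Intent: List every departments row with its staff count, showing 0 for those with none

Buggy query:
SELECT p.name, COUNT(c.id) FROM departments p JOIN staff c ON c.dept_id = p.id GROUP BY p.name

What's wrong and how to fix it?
Bug: An inner join excludes parents with zero children

Fix: Use LEFT JOIN so parents without children still appear (COUNT(c.id) gives 0)

Corrected query:
SELECT p.name, COUNT(c.id) FROM departments p LEFT JOIN staff c ON c.dept_id = p.id GROUP BY p.name

Result:
name        | COUNT(c.id)
------------+------------
Engineering | 0          
Finance     | 1          
HR          | 1          
Legal       | 1          
Sales       | 1          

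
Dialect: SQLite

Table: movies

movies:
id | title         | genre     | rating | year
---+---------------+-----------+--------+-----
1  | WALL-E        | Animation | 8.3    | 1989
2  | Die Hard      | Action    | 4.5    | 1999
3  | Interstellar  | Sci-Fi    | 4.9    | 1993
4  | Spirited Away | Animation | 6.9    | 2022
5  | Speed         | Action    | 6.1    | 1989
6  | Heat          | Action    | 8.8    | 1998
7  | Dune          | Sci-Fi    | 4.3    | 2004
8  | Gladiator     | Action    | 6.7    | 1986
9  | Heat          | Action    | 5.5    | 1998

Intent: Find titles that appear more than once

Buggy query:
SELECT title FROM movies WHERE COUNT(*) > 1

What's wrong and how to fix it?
Bug: COUNT(*) is an aggregate and cannot be used in WHERE

Fix: Group first, then use HAVING for the count condition

Corrected query:
SELECT title FROM movies GROUP BY title HAVING COUNT(*) > 1

Result:
title
-----
Heat 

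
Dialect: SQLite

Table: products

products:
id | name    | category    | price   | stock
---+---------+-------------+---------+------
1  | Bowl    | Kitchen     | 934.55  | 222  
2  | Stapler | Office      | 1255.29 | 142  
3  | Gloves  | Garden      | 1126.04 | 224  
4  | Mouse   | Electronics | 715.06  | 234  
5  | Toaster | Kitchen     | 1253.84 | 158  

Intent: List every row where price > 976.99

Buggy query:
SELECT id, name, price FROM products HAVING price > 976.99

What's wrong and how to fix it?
Bug: HAVING filters the output of aggregation, but this query has no GROUP BY and no aggregate functions, so SQLite rejects it (HAVING clause on a non-aggregate query); the condition here is per row

Fix: Use WHERE for row-level filtering

Corrected query:
SELECT id, name, price FROM products WHERE price > 976.99

Result:
id | name    | price  
---+---------+--------
2  | Stapler | 1255.29
3  | Gloves  | 1126.04
5  | Toaster | 1253.84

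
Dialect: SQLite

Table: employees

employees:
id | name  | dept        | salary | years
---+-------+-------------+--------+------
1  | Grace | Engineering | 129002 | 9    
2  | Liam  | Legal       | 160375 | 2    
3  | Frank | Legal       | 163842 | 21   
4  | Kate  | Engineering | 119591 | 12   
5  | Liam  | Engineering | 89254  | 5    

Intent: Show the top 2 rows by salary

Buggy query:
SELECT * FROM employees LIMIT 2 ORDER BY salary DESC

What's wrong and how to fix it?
Bug: ORDER BY cannot follow LIMIT; LIMIT is the final clause

Fix: Sort with ORDER BY, then apply LIMIT

Corrected query:
SELECT * FROM employees ORDER BY salary DESC LIMIT 2

Result:
id | name  | dept  | salary | years
---+-------+-------+--------+------
3  | Frank | Legal | 163842 | 21   
2  | Liam  | Legal | 160375 | 2    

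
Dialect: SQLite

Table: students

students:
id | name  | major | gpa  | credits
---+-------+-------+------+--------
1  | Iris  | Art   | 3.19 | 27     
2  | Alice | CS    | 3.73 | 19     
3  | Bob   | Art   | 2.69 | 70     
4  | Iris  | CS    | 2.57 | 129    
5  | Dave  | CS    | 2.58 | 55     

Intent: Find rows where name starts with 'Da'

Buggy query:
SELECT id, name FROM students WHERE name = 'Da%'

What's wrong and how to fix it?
Bug: Wildcards only work with LIKE; '=' treats '%' as a literal character

Fix: Replace '=' with LIKE so 'Da%' is treated as a pattern

Corrected query:
SELECT id, name FROM students WHERE name LIKE 'Da%'

Result:
id | name
---+-----
5  | Dave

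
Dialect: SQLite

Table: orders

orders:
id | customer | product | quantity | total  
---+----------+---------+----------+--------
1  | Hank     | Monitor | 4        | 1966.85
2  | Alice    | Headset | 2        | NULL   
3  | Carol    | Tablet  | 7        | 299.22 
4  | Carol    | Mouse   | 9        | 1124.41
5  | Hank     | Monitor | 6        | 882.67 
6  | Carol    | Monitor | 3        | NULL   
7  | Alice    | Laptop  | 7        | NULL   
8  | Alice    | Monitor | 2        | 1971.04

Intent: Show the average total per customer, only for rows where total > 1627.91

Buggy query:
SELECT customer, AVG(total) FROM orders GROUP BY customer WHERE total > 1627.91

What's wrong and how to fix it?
Bug: WHERE cannot follow GROUP BY

Fix: Move the WHERE clause before GROUP BY

Corrected query:
SELECT customer, AVG(total) FROM orders WHERE total > 1627.91 GROUP BY customer

Result:
customer | AVG(total)
---------+-----------
Alice    | 1971.04   
Hank     | 1966.85   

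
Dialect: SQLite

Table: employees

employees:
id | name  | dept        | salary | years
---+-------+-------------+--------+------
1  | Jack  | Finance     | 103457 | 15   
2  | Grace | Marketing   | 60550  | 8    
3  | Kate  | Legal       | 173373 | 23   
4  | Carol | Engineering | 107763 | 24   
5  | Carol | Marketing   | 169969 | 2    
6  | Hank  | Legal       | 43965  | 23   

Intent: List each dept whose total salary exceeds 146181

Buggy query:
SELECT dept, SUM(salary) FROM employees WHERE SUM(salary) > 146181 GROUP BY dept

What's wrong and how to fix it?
Bug: SUM(salary) is an aggregate, but WHERE filters rows before aggregation

Fix: Move the aggregate condition to a HAVING clause

Corrected query:
SELECT dept, SUM(salary) FROM employees GROUP BY dept HAVING SUM(salary) > 146181

Result:
dept      | SUM(salary)
----------+------------
Legal     | 217338     
Marketing | 230519     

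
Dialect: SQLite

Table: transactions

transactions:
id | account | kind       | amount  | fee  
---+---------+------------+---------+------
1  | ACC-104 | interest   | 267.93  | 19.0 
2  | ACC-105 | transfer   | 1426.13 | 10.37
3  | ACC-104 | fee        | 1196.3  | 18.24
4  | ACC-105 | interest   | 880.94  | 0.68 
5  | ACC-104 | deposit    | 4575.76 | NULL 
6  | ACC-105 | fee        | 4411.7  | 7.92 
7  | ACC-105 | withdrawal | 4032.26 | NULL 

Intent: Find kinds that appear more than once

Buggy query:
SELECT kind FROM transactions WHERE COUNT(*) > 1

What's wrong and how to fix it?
Bug: WHERE can't reference COUNT(*); aggregates are computed after WHERE

Fix: Group first, then use HAVING for the count condition

Corrected query:
SELECT kind FROM transactions GROUP BY kind HAVING COUNT(*) > 1

Result:
kind    
--------
fee     
interest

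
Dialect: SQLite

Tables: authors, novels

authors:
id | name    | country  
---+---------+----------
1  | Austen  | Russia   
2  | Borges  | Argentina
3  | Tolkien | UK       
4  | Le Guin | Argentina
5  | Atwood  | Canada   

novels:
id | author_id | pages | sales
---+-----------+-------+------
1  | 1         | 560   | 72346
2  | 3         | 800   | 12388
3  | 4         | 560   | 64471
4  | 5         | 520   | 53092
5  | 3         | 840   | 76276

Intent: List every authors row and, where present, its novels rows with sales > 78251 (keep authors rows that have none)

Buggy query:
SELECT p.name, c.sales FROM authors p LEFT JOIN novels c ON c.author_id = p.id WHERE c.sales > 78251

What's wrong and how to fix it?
Bug: Filtering c.sales in WHERE discards the NULL rows produced by LEFT JOIN, turning it into an inner join

Fix: Put 'c.sales > 78251' in the JOIN's ON clause instead of WHERE

Corrected query:
SELECT p.name, c.sales FROM authors p LEFT JOIN novels c ON c.author_id = p.id AND c.sales > 78251

Result:
name    | sales
--------+------
Austen  | NULL 
Borges  | NULL 
Tolkien | NULL 
Le Guin | NULL 
Atwood  | NULL 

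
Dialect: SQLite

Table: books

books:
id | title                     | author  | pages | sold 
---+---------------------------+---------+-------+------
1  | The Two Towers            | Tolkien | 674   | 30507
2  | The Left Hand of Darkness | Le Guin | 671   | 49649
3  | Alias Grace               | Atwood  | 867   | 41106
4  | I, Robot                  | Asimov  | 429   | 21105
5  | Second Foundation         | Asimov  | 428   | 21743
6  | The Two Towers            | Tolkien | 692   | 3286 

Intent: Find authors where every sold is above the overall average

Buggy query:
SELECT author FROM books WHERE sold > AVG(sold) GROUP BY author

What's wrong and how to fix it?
Bug: WHERE evaluates per row before aggregation, so AVG() is unavailable

Fix: Use a subquery for AVG and a HAVING MIN(...) filter so the condition holds for every row in the group

Corrected query:
SELECT author FROM books GROUP BY author HAVING MIN(sold) > (SELECT AVG(sold) FROM books)

Result:
author 
-------
Atwood 
Le Guin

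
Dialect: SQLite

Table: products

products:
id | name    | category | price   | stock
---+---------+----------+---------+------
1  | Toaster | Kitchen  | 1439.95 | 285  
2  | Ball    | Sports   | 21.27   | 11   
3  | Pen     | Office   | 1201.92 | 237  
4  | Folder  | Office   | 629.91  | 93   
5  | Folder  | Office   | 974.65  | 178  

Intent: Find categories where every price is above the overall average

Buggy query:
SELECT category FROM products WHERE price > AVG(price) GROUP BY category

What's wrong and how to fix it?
Bug: AVG() is an aggregate; it can't sit directly in WHERE

Fix: Use a subquery for AVG and a HAVING MIN(...) filter so the condition holds for every row in the group

Corrected query:
SELECT category FROM products GROUP BY category HAVING MIN(price) > (SELECT AVG(price) FROM products)

Result:
category
--------
Kitchen 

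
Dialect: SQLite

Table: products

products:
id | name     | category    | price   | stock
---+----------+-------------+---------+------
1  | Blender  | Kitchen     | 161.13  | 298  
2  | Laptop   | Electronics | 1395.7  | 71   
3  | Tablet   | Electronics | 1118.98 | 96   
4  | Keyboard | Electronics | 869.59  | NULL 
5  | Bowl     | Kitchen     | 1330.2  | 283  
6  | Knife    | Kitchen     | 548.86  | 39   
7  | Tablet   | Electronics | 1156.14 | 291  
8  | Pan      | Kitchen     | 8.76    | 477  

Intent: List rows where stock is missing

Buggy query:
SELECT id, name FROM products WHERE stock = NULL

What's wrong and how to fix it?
Bug: Comparing to NULL with '=' never matches; NULL = NULL is unknown, not true

Fix: Use IS NULL to test for NULL

Corrected query:
SELECT id, name FROM products WHERE stock IS NULL

Result:
id | name    
---+---------
4  | Keyboard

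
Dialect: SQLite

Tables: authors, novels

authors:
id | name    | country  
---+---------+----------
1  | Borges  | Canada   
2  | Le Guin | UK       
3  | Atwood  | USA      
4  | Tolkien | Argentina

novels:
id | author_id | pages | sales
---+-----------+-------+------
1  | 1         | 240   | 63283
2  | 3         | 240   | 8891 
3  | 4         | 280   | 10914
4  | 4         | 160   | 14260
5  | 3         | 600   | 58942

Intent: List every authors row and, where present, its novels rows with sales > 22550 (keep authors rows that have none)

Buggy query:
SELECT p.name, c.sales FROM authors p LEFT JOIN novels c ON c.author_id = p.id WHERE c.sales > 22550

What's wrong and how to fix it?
Bug: A WHERE condition on the right-hand table after LEFT JOIN drops unmatched parents

Fix: Put 'c.sales > 22550' in the JOIN's ON clause instead of WHERE

Corrected query:
SELECT p.name, c.sales FROM authors p LEFT JOIN novels c ON c.author_id = p.id AND c.sales > 22550

Result:
name    | sales
--------+------
Borges  | 63283
Le Guin | NULL 
Atwood  | 58942
Tolkien | NULL 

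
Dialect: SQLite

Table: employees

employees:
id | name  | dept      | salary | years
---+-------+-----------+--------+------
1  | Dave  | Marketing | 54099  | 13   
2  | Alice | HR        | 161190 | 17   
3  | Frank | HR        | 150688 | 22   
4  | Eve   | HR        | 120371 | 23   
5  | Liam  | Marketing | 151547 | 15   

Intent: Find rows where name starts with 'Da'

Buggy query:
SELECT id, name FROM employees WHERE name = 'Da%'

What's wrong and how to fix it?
Bug: Wildcards only work with LIKE; '=' treats '%' as a literal character

Fix: Replace '=' with LIKE so 'Da%' is treated as a pattern

Corrected query:
SELECT id, name FROM employees WHERE name LIKE 'Da%'

Result:
id | name
---+-----
1  | Dave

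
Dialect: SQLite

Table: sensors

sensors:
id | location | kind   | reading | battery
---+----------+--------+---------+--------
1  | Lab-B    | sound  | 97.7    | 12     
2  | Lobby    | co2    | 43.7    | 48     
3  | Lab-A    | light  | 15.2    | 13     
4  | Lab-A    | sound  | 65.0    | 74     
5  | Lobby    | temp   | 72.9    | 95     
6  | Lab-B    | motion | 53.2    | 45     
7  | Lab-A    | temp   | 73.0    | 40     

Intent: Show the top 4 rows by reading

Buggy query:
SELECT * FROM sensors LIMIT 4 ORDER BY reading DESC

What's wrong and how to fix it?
Bug: LIMIT must come after ORDER BY

Fix: Swap the clauses: ORDER BY first, then LIMIT

Corrected query:
SELECT * FROM sensors ORDER BY reading DESC LIMIT 4

Result:
id | location | kind  | reading | battery
---+----------+-------+---------+--------
1  | Lab-B    | sound | 97.7    | 12     
7  | Lab-A    | temp  | 73      | 40     
5  | Lobby    | temp  | 72.9    | 95     
4  | Lab-A    | sound | 65      | 74     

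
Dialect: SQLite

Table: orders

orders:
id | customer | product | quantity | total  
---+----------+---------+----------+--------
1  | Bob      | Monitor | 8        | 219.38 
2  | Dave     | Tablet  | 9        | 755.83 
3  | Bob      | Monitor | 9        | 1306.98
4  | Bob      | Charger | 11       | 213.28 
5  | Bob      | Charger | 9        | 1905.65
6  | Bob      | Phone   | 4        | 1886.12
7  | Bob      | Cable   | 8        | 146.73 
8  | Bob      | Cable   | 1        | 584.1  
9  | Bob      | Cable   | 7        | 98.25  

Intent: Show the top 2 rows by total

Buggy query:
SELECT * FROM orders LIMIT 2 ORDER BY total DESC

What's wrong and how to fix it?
Bug: ORDER BY cannot follow LIMIT; LIMIT is the final clause

Fix: Sort with ORDER BY, then apply LIMIT

Corrected query:
SELECT * FROM orders ORDER BY total DESC LIMIT 2

Result:
id | customer | product | quantity | total  
---+----------+---------+----------+--------
5  | Bob      | Charger | 9        | 1905.65
6  | Bob      | Phone   | 4        | 1886.12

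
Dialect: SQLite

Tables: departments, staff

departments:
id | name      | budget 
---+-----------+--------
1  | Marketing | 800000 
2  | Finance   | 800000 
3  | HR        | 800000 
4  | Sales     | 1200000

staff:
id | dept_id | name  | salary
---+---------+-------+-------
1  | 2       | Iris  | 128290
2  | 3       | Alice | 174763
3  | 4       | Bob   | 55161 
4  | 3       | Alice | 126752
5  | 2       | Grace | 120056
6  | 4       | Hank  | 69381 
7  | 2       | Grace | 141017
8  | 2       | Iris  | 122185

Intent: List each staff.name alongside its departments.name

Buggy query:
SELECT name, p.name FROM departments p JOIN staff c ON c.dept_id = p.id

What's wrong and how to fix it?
Bug: Both tables have a 'name' column; the unqualified reference is ambiguous

Fix: Prefix ambiguous columns with the table alias

Corrected query:
SELECT c.name, p.name FROM departments p JOIN staff c ON c.dept_id = p.id

Result:
name  | name   
------+--------
Iris  | Finance
Alice | HR     
Bob   | Sales  
Alice | HR     
Grace | Finance
Hank  | Sales  
Grace | Finance
Iris  | Finance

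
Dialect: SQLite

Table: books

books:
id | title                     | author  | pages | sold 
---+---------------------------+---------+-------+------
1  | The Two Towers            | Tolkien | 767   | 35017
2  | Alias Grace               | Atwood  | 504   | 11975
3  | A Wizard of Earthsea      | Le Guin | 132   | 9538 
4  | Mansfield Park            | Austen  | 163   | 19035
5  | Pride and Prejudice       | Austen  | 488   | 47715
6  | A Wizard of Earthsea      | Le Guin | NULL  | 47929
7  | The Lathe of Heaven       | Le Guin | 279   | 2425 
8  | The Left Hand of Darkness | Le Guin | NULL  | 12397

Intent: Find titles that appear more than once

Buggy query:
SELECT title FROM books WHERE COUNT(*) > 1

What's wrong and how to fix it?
Bug: WHERE can't reference COUNT(*); aggregates are computed after WHERE

Fix: Group first, then use HAVING for the count condition

Corrected query:
SELECT title FROM books GROUP BY title HAVING COUNT(*) > 1

Result:
title               
--------------------
A Wizard of Earthsea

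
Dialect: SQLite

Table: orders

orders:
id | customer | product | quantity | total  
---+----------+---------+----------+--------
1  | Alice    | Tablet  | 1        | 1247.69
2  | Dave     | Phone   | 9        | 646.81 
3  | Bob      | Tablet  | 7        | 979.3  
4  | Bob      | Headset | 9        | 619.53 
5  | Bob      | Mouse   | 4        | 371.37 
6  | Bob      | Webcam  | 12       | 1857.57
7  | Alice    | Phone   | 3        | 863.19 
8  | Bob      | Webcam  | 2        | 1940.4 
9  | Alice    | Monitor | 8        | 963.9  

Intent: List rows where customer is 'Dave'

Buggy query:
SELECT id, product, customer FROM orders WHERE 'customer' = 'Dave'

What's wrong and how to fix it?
Bug: Single quotes denote string literals in SQL; the column name is being compared as a constant string

Fix: Reference the column as customer without single quotes

Corrected query:
SELECT id, product, customer FROM orders WHERE customer = 'Dave'

Result:
id | product | customer
---+---------+---------
2  | Phone   | Dave    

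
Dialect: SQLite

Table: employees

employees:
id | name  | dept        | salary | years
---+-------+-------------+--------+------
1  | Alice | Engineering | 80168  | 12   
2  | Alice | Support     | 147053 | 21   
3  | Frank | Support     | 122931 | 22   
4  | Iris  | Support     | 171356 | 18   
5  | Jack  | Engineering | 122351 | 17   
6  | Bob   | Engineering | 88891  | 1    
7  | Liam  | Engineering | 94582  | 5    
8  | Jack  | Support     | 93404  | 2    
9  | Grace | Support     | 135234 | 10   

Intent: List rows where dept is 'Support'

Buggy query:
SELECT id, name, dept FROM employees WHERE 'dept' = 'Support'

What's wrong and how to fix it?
Bug: 'dept' in single quotes is a string literal, not the column; the comparison is literal-vs-literal and never true

Fix: Remove the quotes around the column name (or use double quotes for an identifier)

Corrected query:
SELECT id, name, dept FROM employees WHERE dept = 'Support'

Result:
id | name  | dept   
---+-------+--------
2  | Alice | Support
3  | Frank | Support
4  | Iris  | Support
8  | Jack  | Support
9  | Grace | Support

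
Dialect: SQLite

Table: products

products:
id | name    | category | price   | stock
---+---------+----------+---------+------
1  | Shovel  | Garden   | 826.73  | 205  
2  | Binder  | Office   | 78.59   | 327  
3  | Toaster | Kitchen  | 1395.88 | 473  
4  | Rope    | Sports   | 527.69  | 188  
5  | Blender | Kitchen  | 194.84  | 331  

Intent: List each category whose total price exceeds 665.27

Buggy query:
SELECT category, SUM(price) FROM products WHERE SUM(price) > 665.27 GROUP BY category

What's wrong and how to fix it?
Bug: Aggregate functions cannot appear in a WHERE clause

Fix: Use HAVING (which filters groups after aggregation) instead of WHERE

Corrected query:
SELECT category, SUM(price) FROM products GROUP BY category HAVING SUM(price) > 665.27

Result:
category | SUM(price)
---------+-----------
Garden   | 826.73    
Kitchen  | 1590.72   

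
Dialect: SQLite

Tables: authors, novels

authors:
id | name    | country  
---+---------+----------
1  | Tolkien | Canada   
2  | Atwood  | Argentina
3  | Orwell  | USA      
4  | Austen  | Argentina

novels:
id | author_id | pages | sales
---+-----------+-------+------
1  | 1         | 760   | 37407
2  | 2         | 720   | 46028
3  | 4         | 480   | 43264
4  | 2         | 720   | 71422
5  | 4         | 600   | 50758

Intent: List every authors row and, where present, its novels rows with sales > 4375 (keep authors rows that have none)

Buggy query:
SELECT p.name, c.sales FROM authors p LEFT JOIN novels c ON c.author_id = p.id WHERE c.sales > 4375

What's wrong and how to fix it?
Bug: Filtering c.sales in WHERE discards the NULL rows produced by LEFT JOIN, turning it into an inner join

Fix: Move the right-table condition into the ON clause so unmatched parents are kept

Corrected query:
SELECT p.name, c.sales FROM authors p LEFT JOIN novels c ON c.author_id = p.id AND c.sales > 4375

Result:
name    | sales
--------+------
Tolkien | 37407
Atwood  | 46028
Atwood  | 71422
Orwell  | NULL 
Austen  | 43264
Austen  | 50758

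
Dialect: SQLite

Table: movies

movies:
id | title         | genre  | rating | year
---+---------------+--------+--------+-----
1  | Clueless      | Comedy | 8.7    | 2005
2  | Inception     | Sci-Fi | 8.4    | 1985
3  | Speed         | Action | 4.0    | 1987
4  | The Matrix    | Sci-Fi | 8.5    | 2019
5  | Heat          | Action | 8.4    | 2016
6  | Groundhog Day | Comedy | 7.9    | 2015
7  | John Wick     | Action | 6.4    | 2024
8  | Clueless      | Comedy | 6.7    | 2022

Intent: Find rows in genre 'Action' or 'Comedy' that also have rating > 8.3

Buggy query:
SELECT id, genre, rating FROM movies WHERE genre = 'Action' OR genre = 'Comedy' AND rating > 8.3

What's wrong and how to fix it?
Bug: Without parentheses, AND is evaluated before OR, so the rating filter only applies to the 'Comedy' branch

Fix: Add parentheses around the OR so the AND applies to both alternatives

Corrected query:
SELECT id, genre, rating FROM movies WHERE (genre = 'Action' OR genre = 'Comedy') AND rating > 8.3

Result:
id | genre  | rating
---+--------+-------
1  | Comedy | 8.7   
5  | Action | 8.4   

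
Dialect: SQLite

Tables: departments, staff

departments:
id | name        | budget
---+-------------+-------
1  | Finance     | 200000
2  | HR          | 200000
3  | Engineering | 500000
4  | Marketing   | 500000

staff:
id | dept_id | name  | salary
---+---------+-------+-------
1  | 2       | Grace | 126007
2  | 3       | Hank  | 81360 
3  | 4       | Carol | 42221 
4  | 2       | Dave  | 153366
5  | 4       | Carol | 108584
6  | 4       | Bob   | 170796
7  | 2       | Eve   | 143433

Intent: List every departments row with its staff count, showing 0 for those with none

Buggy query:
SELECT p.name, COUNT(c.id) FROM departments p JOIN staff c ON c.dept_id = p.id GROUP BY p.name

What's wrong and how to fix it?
Bug: INNER JOIN drops departments rows that have no matching staff rows

Fix: Switch to LEFT JOIN to retain unmatched parent rows

Corrected query:
SELECT p.name, COUNT(c.id) FROM departments p LEFT JOIN staff c ON c.dept_id = p.id GROUP BY p.name

Result:
name        | COUNT(c.id)
------------+------------
Engineering | 1          
Finance     | 0          
HR          | 3          
Marketing   | 3          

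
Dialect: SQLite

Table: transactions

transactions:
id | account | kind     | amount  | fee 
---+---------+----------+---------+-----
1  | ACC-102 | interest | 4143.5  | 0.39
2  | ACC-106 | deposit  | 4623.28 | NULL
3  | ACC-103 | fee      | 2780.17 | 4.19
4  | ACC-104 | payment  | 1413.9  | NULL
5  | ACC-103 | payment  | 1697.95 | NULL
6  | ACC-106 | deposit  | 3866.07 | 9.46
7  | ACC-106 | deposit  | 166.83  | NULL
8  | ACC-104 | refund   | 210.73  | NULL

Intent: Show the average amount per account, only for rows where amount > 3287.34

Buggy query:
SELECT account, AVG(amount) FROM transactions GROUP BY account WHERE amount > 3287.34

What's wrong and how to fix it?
Bug: Row-level WHERE must come before GROUP BY in the clause order

Fix: Move the WHERE clause before GROUP BY

Corrected query:
SELECT account, AVG(amount) FROM transactions WHERE amount > 3287.34 GROUP BY account

Result:
account | AVG(amount)
--------+------------
ACC-102 | 4143.5     
ACC-106 | 4244.675   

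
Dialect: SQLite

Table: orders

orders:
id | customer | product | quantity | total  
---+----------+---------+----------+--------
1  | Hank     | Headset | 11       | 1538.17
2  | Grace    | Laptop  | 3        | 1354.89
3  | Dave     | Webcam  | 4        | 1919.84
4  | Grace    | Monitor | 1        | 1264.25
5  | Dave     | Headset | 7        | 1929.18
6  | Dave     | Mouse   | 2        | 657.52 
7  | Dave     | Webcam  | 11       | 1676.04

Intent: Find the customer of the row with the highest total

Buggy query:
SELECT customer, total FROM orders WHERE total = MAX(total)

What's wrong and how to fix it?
Bug: WHERE is evaluated per row; an aggregate over the whole table isn't defined there

Fix: Wrap MAX in a scalar subquery so WHERE compares against a single value

Corrected query:
SELECT customer, total FROM orders WHERE total = (SELECT MAX(total) FROM orders)

Result:
customer | total  
---------+--------
Dave     | 1929.18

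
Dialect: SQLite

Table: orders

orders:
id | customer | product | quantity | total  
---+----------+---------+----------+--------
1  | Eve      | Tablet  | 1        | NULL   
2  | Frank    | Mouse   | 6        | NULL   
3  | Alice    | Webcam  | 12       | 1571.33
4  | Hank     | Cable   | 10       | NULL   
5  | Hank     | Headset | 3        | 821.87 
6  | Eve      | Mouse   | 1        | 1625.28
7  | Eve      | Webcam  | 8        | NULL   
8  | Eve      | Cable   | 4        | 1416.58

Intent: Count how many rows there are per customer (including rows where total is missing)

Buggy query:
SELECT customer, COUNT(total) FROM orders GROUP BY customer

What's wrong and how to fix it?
Bug: COUNT(column) counts non-NULL values only; rows with NULL total aren't counted

Fix: Replace COUNT(total) with COUNT(*)

Corrected query:
SELECT customer, COUNT(*) FROM orders GROUP BY customer

Result:
customer | COUNT(*)
---------+---------
Alice    | 1       
Eve      | 4       
Frank    | 1       
Hank     | 2       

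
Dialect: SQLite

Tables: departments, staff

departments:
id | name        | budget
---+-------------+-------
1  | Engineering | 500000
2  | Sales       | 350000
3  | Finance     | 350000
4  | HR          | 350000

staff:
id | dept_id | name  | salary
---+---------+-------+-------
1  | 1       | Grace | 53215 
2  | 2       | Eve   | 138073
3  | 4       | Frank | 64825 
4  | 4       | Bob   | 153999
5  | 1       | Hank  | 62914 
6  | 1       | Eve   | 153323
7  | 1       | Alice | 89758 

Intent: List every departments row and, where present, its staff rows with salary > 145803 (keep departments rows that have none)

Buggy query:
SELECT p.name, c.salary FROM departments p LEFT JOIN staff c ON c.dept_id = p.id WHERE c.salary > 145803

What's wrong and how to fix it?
Bug: A WHERE condition on the right-hand table after LEFT JOIN drops unmatched parents

Fix: Move the right-table condition into the ON clause so unmatched parents are kept

Corrected query:
SELECT p.name, c.salary FROM departments p LEFT JOIN staff c ON c.dept_id = p.id AND c.salary > 145803

Result:
name        | salary
------------+-------
Engineering | 153323
Sales       | NULL  
Finance     | NULL  
HR          | 153999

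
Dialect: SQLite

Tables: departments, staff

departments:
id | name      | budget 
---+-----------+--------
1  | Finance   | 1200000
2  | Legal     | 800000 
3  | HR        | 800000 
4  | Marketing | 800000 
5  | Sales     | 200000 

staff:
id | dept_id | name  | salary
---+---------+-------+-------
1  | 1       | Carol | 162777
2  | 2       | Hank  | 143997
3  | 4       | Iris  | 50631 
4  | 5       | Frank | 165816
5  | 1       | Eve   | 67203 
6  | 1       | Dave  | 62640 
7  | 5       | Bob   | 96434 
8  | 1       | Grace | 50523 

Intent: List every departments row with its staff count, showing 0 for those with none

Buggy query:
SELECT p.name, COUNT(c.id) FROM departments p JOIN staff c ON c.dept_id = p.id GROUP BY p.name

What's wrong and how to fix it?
Bug: INNER JOIN drops departments rows that have no matching staff rows

Fix: Switch to LEFT JOIN to retain unmatched parent rows

Corrected query:
SELECT p.name, COUNT(c.id) FROM departments p LEFT JOIN staff c ON c.dept_id = p.id GROUP BY p.name

Result:
name      | COUNT(c.id)
----------+------------
Finance   | 4          
HR        | 0          
Legal     | 1          
Marketing | 1          
Sales     | 2          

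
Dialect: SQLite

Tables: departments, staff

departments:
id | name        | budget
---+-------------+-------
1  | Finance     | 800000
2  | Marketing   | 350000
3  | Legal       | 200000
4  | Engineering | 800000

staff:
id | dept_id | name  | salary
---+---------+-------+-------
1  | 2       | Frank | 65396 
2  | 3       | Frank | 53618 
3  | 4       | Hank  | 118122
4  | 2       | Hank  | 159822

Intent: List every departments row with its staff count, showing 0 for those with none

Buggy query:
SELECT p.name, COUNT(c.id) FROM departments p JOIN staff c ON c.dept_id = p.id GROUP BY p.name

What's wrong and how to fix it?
Bug: An inner join excludes parents with zero children

Fix: Use LEFT JOIN so parents without children still appear (COUNT(c.id) gives 0)

Corrected query:
SELECT p.name, COUNT(c.id) FROM departments p LEFT JOIN staff c ON c.dept_id = p.id GROUP BY p.name

Result:
name        | COUNT(c.id)
------------+------------
Engineering | 1          
Finance     | 0          
Legal       | 1          
Marketing   | 2          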